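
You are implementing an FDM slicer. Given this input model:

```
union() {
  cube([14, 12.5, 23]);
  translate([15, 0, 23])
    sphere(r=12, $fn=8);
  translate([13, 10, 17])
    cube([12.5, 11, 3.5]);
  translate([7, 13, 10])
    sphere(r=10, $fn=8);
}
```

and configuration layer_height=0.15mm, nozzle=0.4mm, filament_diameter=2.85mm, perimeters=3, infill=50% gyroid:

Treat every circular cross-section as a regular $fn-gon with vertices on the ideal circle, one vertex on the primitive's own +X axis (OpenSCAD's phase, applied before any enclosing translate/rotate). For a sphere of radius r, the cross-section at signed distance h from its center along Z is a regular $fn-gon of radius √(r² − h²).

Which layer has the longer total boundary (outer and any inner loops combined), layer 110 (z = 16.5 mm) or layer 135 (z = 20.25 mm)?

layer 135 (z = 20.25 mm)

Layer 110 (z = 16.5): the cube is present — its section is the full 14×12.5 rectangle (perimeter 53.00 mm); the r=12 sphere at (15, 0) contributes a regular 8-gon of circumradius √(12²−6.5²) = 10.087 (perimeter = 2·8·10.087·sin(180°/8) = 61.76 mm); the cube at (13, 10) is not intersected at this z (z outside [17, 20.5]); the r=10 sphere at (7, 13) slices to a regular 8-gon of circumradius 7.599 (√(r²−h²) with h=6.5 from center) (perimeter = 2·8·7.599·sin(180°/8) = 46.53 mm); Merging all regions: the regions partially overlap (shared area 135.87 mm²), so the edge portions inside another operand are dropped and the merged outline is re-measured after clipping — boundary = 92.15 mm. So its perimeter = 92.15 mm. Layer 135 (z = 20.25): the 14×12.5 cube contributes its full rectangle (perimeter 53.00 mm); the sphere at (15, 0): section is a regular 8-gon, circumradius = √(r²−h²) = √(12²−2.75²) = 11.681 (perimeter = 2·8·11.681·sin(180°/8) = 71.52 mm); the cube at (13, 10) is present — its section is the full 12.5×11 rectangle (perimeter 47.00 mm); the sphere at (7, 13) does not reach this height (|z−center|=10.250 > r=10); Merging all regions: the regions partially overlap (shared area 92.39 mm²), so the edge portions inside another operand are dropped and the merged outline is re-measured after clipping — boundary = 116.51 mm. So its perimeter = 116.51 mm. Layer 135 is larger (116.51 vs 92.15 mm).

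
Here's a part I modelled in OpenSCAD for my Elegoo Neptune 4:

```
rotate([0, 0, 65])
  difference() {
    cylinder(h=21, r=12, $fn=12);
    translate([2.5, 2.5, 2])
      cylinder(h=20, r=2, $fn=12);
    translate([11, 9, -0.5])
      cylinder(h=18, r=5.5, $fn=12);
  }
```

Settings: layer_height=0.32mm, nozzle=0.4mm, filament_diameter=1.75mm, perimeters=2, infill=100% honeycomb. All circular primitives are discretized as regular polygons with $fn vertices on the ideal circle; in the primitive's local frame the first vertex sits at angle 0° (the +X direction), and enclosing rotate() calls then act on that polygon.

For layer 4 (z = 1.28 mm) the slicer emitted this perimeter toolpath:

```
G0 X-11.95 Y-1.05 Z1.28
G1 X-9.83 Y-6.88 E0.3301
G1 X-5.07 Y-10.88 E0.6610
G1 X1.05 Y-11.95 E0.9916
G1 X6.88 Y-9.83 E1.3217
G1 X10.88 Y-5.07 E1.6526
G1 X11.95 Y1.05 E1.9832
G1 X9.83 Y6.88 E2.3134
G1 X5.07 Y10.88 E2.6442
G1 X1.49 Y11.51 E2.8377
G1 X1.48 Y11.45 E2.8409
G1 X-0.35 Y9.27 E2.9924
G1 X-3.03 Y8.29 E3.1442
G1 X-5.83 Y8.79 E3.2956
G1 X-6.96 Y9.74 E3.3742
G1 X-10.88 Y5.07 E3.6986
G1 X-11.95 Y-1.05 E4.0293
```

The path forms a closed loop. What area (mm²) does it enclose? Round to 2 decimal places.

Apply the shoelace formula to the sequence of (X, Y) vertices; enclosed area = 414.89 mm².

414.89 mm²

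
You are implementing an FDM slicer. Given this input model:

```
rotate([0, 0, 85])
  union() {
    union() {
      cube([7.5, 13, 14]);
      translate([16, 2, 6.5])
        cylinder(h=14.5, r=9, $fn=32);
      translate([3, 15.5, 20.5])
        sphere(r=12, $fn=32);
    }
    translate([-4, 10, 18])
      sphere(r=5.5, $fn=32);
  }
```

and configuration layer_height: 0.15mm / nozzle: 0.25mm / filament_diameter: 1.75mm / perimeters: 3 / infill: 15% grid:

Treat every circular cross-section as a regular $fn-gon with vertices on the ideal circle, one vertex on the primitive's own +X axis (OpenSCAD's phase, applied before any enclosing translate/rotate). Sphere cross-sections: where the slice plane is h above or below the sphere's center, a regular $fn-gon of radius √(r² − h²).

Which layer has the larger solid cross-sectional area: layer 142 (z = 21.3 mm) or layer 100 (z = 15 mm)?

layer 100 (z = 15 mm)

Layer 142 (z = 21.3): the cube is not intersected at this z (z outside [0, 14]); the cylinder at (16, 2) is not intersected at this z (z outside [6.5, 21]); the r=12 sphere at (3, 15.5) slices to a regular 32-gon of circumradius 11.973 (√(r²−h²) with h=0.8 from center) (area = (32/2)·11.973²·sin(360°/32) = 447.49 mm²); Combining (union): only the r=12 sphere at (3, 15.5) is present, so the union is just that shape — area = 447.49 mm²; the sphere at (-4, 10): section is a regular 32-gon, circumradius = √(r²−h²) = √(5.5²−3.3²) = 4.400 (area = (32/2)·4.400²·sin(360°/32) = 60.43 mm²); Taking the union: the regions partially overlap — summed areas 507.92 mm² minus the doubly-counted overlap 53.41 mm² gives 454.51 mm² — area = 454.51 mm²; (rotated 85° about Z; rotation is an isometry so areas/perimeters/island counts are preserved). So its area = 454.51 mm². Layer 100 (z = 15): the cube is absent (z outside [0, 14]); the r=9 cylinder at (16, 2) gives a regular 32-gon of circumradius 9 (constant along its height) (area = (32/2)·9.000²·sin(360°/32) = 252.84 mm²); the r=12 sphere at (3, 15.5) slices to a regular 32-gon of circumradius 10.665 (√(r²−h²) with h=5.5 from center) (area = (32/2)·10.665²·sin(360°/32) = 355.06 mm²); Taking the union: the regions partially overlap — summed areas 607.90 mm² minus the doubly-counted overlap 3.30 mm² gives 604.60 mm² — area = 604.60 mm²; the r=5.5 sphere at (-4, 10) slices to a regular 32-gon of circumradius 4.610 (√(r²−h²) with h=3 from center) (area = (32/2)·4.610²·sin(360°/32) = 66.33 mm²); Merging all regions: the regions partially overlap — summed areas 670.93 mm² minus the doubly-counted overlap 45.89 mm² gives 625.05 mm² — area = 625.05 mm²; (whole slice rotated 85° about Z — lengths, areas and connectivity unchanged). So its area = 625.05 mm². Layer 100 is larger (625.05 vs 454.51 mm²).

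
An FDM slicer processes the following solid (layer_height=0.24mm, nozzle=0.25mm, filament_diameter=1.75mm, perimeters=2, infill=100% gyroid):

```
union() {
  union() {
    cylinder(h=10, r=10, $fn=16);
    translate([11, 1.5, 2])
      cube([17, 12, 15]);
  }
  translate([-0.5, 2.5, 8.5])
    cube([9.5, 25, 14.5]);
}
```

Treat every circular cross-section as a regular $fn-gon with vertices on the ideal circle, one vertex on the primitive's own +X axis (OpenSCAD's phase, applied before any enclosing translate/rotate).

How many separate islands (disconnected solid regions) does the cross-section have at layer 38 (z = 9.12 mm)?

2

At z = 9.12 mm: the r=10 cylinder gives a regular 16-gon of circumradius 10 (constant along its height); the 17×12 cube at (11, 1.5) contributes its full rectangle; Combining (union): the 2 present regions are separate (no shared area or edge), so areas and boundary lengths simply add and each stays a separate island — 2 connected regions; the 9.5×25 cube at (-0.5, 2.5) contributes its full rectangle; Merging all regions: the regions partially overlap (shared area 55.35 mm²), so overlapping operands fuse into one piece — 2 connected regions. Overall, the cross-section has 2 separate islands. Island count = 2.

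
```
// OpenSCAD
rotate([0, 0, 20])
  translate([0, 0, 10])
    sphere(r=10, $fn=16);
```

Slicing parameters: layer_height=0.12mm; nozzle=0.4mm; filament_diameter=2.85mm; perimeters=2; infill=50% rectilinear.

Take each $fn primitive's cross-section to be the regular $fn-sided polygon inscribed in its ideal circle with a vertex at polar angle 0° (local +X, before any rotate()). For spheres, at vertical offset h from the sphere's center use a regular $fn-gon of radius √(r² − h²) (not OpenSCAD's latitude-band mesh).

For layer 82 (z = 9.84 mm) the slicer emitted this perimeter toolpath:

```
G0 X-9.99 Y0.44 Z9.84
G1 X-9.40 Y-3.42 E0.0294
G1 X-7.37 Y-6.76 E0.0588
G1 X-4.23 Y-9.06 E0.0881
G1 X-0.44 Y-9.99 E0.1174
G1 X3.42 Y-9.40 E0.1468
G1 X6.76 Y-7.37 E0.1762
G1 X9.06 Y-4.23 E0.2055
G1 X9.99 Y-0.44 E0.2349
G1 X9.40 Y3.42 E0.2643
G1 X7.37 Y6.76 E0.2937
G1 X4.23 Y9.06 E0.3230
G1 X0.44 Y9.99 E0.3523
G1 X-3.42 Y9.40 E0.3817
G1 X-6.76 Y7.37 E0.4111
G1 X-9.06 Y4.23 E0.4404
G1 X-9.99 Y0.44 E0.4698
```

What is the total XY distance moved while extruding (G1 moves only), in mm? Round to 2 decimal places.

62.43 mm

Sum the Euclidean lengths of each G1 segment: total = 62.43 mm.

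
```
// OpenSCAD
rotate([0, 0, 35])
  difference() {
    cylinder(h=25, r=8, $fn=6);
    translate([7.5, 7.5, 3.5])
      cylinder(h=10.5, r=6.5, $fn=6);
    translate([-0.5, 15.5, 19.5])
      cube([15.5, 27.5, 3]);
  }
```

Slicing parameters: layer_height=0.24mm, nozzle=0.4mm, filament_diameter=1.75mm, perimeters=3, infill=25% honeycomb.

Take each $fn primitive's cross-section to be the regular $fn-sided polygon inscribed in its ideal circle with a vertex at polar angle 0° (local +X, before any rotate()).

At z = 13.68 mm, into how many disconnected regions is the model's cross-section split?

At z = 13.68 mm: the r=8 cylinder contributes a regular 6-gon of circumradius 8; the r=6.5 cylinder at (7.5, 7.5) contributes a regular 6-gon of circumradius 6.5; the cube at (-0.5, 15.5) does not reach this height (z outside [19.5, 22.5]); Taking the first minus the rest: starting from the r=8 cylinder, the r=6.5 cylinder at (7.5, 7.5) partially overlaps it — only the 13.50 mm² overlap (of its 109.77 mm²) is removed, clipping the outline — 1 connected region; (rotated 35° about Z; rotation is an isometry so areas/perimeters/island counts are preserved). The result has 1 disconnected region.

1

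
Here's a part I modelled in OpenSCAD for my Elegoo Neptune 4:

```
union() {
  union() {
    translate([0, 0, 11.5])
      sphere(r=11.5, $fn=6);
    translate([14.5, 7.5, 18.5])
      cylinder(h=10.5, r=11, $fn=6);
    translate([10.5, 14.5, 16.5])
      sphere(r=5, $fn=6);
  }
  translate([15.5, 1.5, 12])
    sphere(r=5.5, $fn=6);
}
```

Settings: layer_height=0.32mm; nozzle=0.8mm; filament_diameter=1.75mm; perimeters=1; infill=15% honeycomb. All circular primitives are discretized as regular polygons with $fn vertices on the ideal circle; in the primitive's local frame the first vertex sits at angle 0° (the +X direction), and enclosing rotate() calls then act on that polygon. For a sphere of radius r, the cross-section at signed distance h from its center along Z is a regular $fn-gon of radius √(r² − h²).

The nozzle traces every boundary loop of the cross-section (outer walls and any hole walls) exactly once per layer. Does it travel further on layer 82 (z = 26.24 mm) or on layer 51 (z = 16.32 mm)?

layer 51 (z = 16.32 mm)

Layer 82 (z = 26.24): the sphere is absent (|z−center|=14.740 > r=11.5); the r=11 cylinder at (14.5, 7.5) contributes a regular 6-gon of circumradius 11 (perimeter = 2·6·11.000·sin(180°/6) = 66.00 mm); the sphere at (10.5, 14.5) does not reach this height (|z−center|=9.740 > r=5); Combining (union): only the r=11 cylinder at (14.5, 7.5) is present, so the union is just that shape — boundary = 66.00 mm; the sphere at (15.5, 1.5) is not intersected at this z (|z−center|=14.240 > r=5.5); Merging all regions: only the result so far is present, so the union is just that shape — boundary = 66.00 mm. So its perimeter = 66.00 mm. Layer 51 (z = 16.32): the r=11.5 sphere slices to a regular 6-gon of circumradius 10.441 (√(r²−h²) with h=4.82 from center) (perimeter = 2·6·10.441·sin(180°/6) = 62.65 mm); the cylinder at (14.5, 7.5) does not reach this height (z outside [18.5, 29]); the r=5 sphere at (10.5, 14.5) slices to a regular 6-gon of circumradius 4.997 (√(r²−h²) with h=0.18 from center) (perimeter = 2·6·4.997·sin(180°/6) = 29.98 mm); Combining (union): the 2 present regions are separate (no shared area or edge), so areas and boundary lengths simply add and each stays a separate island — boundary = 92.63 mm; the r=5.5 sphere at (15.5, 1.5) contributes a regular 6-gon of circumradius √(5.5²−4.32²) = 3.404 (perimeter = 2·6·3.404·sin(180°/6) = 20.42 mm); Combining (union): the 2 present regions are separate (no shared area or edge), so areas and boundary lengths simply add and each stays a separate island — boundary = 113.05 mm. So its perimeter = 113.05 mm. Layer 51 is larger (113.05 vs 66.00 mm).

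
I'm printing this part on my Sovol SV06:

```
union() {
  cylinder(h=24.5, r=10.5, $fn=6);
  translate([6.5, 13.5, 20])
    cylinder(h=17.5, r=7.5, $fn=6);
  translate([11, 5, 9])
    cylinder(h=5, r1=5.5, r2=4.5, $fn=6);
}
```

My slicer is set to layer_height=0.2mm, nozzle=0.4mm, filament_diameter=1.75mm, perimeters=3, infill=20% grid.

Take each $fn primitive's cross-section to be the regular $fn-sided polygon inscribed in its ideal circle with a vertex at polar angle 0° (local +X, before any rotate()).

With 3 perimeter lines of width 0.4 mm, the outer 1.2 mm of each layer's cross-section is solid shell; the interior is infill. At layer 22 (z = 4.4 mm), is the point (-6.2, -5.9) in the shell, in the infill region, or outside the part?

At z = 4.4 mm: the r=10.5 cylinder contributes a regular 6-gon of circumradius 10.5; the cylinder at (6.5, 13.5) is not intersected at this z (z outside [20, 37.5]); the cone at (11, 5) does not reach this height (z outside [9, 14]); Combining (union): only the r=10.5 cylinder is present, so the union is just that shape — 1 connected region. Overall, the cross-section is a single solid region. The nearest boundary edge runs (-10.50, 0.00)→(-5.25, -9.09); distance from the point to it = 0.77 mm. The point is inside the cross-section, 0.77 mm from the nearest boundary — within the 1.2 mm shell band (3 × 0.4).

shell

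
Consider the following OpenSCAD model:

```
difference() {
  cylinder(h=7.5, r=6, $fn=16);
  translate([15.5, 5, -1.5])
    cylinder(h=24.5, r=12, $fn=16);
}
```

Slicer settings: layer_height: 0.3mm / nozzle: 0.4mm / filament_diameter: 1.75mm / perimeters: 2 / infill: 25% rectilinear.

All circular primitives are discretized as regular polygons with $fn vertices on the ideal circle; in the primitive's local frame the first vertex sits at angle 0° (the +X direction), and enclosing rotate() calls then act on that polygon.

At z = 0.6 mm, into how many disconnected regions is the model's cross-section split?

At z = 0.6 mm: the cylinder: section is a regular 16-gon, circumradius r=6; the r=12 cylinder at (15.5, 5) gives a regular 16-gon of circumradius 12 (constant along its height); Subtracting the remaining from the first: starting from the r=6 cylinder, the r=12 cylinder at (15.5, 5) partially overlaps it — only the 6.59 mm² overlap (of its 440.85 mm²) is removed, clipping the outline — 1 connected region. The result has 1 disconnected region.

1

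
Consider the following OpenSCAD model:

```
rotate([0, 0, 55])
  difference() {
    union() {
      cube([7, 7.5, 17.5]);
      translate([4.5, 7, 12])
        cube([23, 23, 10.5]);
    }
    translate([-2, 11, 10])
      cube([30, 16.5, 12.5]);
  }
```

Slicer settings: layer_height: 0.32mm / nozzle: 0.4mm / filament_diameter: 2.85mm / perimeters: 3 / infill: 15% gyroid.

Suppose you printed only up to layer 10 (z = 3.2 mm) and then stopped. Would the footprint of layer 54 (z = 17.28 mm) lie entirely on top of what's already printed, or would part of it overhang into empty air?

Compare the two slices. At z = 3.2: the cube (footprint 7×7.5) is included at this height (area 52.50 mm²); the cube at (4.5, 7) is absent (z outside [12, 22.5]); Combining (union): only the 7×7.5 cube is present, so the union is just that shape — area = 52.50 mm²; the cube at (-2, 11) is not intersected at this z (z outside [10, 22.5]); Taking the first minus the rest: none of the subtracted shapes is present at this height, so that combined region is unchanged — area = 52.50 mm²; (whole slice rotated 55° about Z — lengths, areas and connectivity unchanged). At z = 17.28: the 7×7.5 cube contributes its full rectangle (area 52.50 mm²); the cube at (4.5, 7) (footprint 23×23) is included at this height (area 529.00 mm²); Taking the union: the regions partially overlap — summed areas 581.50 mm² minus the doubly-counted overlap 1.25 mm² gives 580.25 mm² — area = 580.25 mm²; the cube at (-2, 11) is present — its section is the full 30×16.5 rectangle (area 495.00 mm²); Taking the first minus the rest: starting from that combined region (580.25 mm²), the 30×16.5 cube at (-2, 11) partially overlaps it — only the 379.50 mm² overlap (of its 495.00 mm²) is removed, clipping the outline — area = 200.75 mm²; (whole slice rotated 55° about Z — lengths, areas and connectivity unchanged). Checking containment: at z = 17.28 the cross-section extends beyond the z = 3.2 cross-section by about 148.25 mm².

part overhangs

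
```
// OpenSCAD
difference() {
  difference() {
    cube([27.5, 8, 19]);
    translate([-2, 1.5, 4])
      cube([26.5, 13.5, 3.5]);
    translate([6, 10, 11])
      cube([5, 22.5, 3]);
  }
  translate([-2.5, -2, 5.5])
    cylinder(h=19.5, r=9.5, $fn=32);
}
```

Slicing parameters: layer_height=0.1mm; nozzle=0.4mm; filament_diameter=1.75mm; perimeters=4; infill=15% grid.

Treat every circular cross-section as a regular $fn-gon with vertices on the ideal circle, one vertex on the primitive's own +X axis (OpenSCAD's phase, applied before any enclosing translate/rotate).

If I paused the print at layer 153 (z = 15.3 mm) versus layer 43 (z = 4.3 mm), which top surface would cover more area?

Layer 153 (z = 15.3): the cube is present — its section is the full 27.5×8 rectangle (area 220.00 mm²); the cube at (-2, 1.5) is not intersected at this z (z outside [4, 7.5]); the cube at (6, 10) does not reach this height (z outside [11, 14]); Subtracting the remaining from the first: none of the subtracted shapes is present at this height, so the 27.5×8 cube is unchanged — area = 220.00 mm²; the r=9.5 cylinder at (-2.5, -2) gives a regular 32-gon of circumradius 9.5 (constant along its height) (area = (32/2)·9.500²·sin(360°/32) = 281.71 mm²); Taking the first minus the rest: starting from the result so far (220.00 mm²), the r=9.5 cylinder at (-2.5, -2) partially overlaps it — only the 33.23 mm² overlap (of its 281.71 mm²) is removed, clipping the outline — area = 186.77 mm². So its area = 186.77 mm². Layer 43 (z = 4.3): the cube (footprint 27.5×8) is included at this height (area 220.00 mm²); the cube at (-2, 1.5) is present — its section is the full 26.5×13.5 rectangle (area 357.75 mm²); the cube at (6, 10) is not intersected at this z (z outside [11, 14]); Subtracting the remaining from the first: starting from the 27.5×8 cube (220.00 mm²), the 26.5×13.5 cube at (-2, 1.5) partially overlaps it — only the 159.25 mm² overlap (of its 357.75 mm²) is removed, clipping the outline — area = 60.75 mm²; the cylinder at (-2.5, -2) is not intersected at this z (z outside [5.5, 25]); Taking the first minus the rest: none of the subtracted shapes is present at this height, so the result so far is unchanged — area = 60.75 mm². So its area = 60.75 mm². Layer 153 is larger (186.77 vs 60.75 mm²).

layer 153 (z = 15.3 mm)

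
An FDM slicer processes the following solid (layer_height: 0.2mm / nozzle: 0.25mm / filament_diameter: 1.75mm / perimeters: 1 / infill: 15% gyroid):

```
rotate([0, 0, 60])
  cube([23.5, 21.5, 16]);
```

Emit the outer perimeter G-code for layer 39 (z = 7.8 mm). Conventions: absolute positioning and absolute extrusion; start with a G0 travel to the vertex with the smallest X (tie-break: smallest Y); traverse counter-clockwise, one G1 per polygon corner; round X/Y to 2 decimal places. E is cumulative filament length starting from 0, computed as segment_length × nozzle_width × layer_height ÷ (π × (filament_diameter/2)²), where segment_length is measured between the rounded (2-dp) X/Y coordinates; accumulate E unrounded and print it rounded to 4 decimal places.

At z = 7.8 mm: the cube (footprint 23.5×21.5) is included at this height; (rotated 60° about Z; rotation is an isometry so areas/perimeters/island counts are preserved). The outline is a single polygon with 4 vertices. Extrusion per mm of travel: 0.25 × 0.2 / (π × 0.875²) = 0.020788. Accumulating E over each segment gives final E = 1.8708.

G0 X-18.62 Y10.75 Z7.80
G1 X0.00 Y0.00 E0.4469
G1 X11.75 Y20.35 E0.9354
G1 X-6.87 Y31.10 E1.3824
G1 X-18.62 Y10.75 E1.8708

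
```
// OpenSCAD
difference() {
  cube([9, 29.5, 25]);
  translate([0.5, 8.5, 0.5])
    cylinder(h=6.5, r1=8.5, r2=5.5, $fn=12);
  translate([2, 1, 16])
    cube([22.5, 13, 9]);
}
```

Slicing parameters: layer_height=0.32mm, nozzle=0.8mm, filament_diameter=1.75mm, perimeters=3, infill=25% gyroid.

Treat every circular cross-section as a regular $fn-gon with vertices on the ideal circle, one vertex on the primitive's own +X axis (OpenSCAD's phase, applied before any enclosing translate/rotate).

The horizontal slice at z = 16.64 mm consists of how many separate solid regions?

1

At z = 16.64 mm: the 9×29.5 cube contributes its full rectangle; the cone at (0.5, 8.5) does not reach this height (z outside [0.5, 7]); the 22.5×13 cube at (2, 1) contributes its full rectangle; Subtracting the remaining from the first: starting from the 9×29.5 cube, the 22.5×13 cube at (2, 1) partially overlaps it — only the 91.00 mm² overlap (of its 292.50 mm²) is removed, clipping the outline — 1 connected region. The result has 1 disconnected region.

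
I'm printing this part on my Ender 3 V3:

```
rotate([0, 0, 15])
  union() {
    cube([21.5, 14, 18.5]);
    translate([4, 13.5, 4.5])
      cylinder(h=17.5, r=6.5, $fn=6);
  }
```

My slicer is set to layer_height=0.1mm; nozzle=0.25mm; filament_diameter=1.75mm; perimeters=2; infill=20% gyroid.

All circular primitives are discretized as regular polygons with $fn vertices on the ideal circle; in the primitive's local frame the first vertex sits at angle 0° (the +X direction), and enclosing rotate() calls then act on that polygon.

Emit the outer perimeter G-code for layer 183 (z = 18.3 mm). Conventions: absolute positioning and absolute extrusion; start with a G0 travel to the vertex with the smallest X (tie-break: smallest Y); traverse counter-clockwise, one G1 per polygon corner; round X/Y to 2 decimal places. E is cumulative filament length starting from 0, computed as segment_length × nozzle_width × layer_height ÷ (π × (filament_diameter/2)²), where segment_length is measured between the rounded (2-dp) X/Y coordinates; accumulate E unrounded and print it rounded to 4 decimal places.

At z = 18.3 mm: the 21.5×14 cube contributes its full rectangle; the cylinder at (4, 13.5): section is a regular 6-gon, circumradius r=6.5; Taking the union: the regions partially overlap (shared area 54.65 mm²), so overlapping operands fuse into one piece — 1 connected region; (whole slice rotated 15° about Z — lengths, areas and connectivity unchanged). The outline is a single polygon with 8 vertices. Extrusion per mm of travel: 0.25 × 0.1 / (π × 0.875²) = 0.010394. Accumulating E over each segment gives final E = 0.8303.

G0 X-5.91 Y12.39 Z18.30
G1 X-2.37 Y8.86 E0.0520
G1 X0.00 Y0.00 E0.1473
G1 X20.77 Y5.56 E0.3708
G1 X17.14 Y19.09 E0.5164
G1 X6.24 Y16.17 E0.6337
G1 X2.05 Y20.35 E0.6952
G1 X-4.23 Y18.67 E0.7627
G1 X-5.91 Y12.39 E0.8303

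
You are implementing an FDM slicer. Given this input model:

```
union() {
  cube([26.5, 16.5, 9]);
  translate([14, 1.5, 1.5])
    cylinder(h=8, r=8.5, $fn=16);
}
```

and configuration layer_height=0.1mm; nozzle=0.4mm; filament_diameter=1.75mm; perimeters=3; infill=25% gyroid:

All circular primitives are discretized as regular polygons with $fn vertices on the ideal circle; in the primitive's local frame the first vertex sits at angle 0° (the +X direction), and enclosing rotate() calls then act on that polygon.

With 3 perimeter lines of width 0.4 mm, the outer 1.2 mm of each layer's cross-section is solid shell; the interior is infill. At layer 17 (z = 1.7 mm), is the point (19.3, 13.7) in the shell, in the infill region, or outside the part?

infill

At z = 1.7 mm: the 26.5×16.5 cube contributes its full rectangle; the cylinder at (14, 1.5): section is a regular 16-gon, circumradius r=8.5; Merging all regions: the regions partially overlap (shared area 135.65 mm²), so overlapping operands fuse into one piece — 1 connected region. Overall, the cross-section is a single solid region. The nearest boundary edge runs (0.00, 16.50)→(26.50, 16.50); distance from the point to it = 2.80 mm. The point is inside the cross-section and 2.80 mm from the nearest boundary — more than the 1.2 mm shell width (3 × 0.4), so it's in the infill interior.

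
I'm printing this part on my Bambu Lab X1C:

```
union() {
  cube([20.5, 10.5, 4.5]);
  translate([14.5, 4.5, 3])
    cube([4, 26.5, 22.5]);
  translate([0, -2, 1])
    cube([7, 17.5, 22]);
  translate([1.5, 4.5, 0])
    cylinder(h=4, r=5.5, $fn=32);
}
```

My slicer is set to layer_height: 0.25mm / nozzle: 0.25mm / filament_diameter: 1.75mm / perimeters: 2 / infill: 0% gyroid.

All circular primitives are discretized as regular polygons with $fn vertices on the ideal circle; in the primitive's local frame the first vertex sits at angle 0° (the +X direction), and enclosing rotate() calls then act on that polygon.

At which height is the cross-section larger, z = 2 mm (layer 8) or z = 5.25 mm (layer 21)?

Layer 8 (z = 2): the 20.5×10.5 cube contributes its full rectangle (area 215.25 mm²); the cube at (14.5, 4.5) is absent (z outside [3, 25.5]); the 7×17.5 cube at (0, -2) contributes its full rectangle (area 122.50 mm²); the r=5.5 cylinder at (1.5, 4.5) contributes a regular 32-gon of circumradius 5.5 (area = (32/2)·5.500²·sin(360°/32) = 94.42 mm²); Combining (union): the regions partially overlap — summed areas 432.17 mm² minus the doubly-counted overlap 136.95 mm² gives 295.22 mm² — area = 295.22 mm². So its area = 295.22 mm². Layer 21 (z = 5.25): the cube is absent (z outside [0, 4.5]); the cube at (14.5, 4.5) (footprint 4×26.5) is included at this height (area 106.00 mm²); the cube at (0, -2) is present — its section is the full 7×17.5 rectangle (area 122.50 mm²); the cylinder at (1.5, 4.5) is absent (z outside [0, 4]); Merging all regions: the 2 present regions are separate (no shared area or edge), so areas and boundary lengths simply add and each stays a separate island — area = 228.50 mm². So its area = 228.50 mm². Layer 8 is larger (295.22 vs 228.50 mm²).

layer 8 (z = 2 mm)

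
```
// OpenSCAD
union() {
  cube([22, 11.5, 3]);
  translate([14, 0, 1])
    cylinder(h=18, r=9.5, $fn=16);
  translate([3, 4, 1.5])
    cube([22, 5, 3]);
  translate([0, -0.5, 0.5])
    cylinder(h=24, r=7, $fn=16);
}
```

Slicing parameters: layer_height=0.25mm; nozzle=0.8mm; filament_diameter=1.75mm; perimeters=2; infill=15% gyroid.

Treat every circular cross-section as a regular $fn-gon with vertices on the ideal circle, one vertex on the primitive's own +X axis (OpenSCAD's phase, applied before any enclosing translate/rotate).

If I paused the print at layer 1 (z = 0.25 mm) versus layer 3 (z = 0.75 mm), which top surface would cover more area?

layer 3 (z = 0.75 mm)

Layer 1 (z = 0.25): the 22×11.5 cube contributes its full rectangle (area 253.00 mm²); the cylinder at (14, 0) is absent (z outside [1, 19]); the cube at (3, 4) is not intersected at this z (z outside [1.5, 4.5]); the cylinder at (0, -0.5) does not reach this height (z outside [0.5, 24.5]); Taking the union: only the 22×11.5 cube is present, so the union is just that shape — area = 253.00 mm². So its area = 253.00 mm². Layer 3 (z = 0.75): the cube is present — its section is the full 22×11.5 rectangle (area 253.00 mm²); the cylinder at (14, 0) is not intersected at this z (z outside [1, 19]); the cube at (3, 4) is not intersected at this z (z outside [1.5, 4.5]); the cylinder at (0, -0.5): section is a regular 16-gon, circumradius r=7 (area = (16/2)·7.000²·sin(360°/16) = 150.01 mm²); Merging all regions: the regions partially overlap — summed areas 403.01 mm² minus the doubly-counted overlap 34.03 mm² gives 368.98 mm² — area = 368.98 mm². So its area = 368.98 mm². Layer 3 is larger (368.98 vs 253.00 mm²).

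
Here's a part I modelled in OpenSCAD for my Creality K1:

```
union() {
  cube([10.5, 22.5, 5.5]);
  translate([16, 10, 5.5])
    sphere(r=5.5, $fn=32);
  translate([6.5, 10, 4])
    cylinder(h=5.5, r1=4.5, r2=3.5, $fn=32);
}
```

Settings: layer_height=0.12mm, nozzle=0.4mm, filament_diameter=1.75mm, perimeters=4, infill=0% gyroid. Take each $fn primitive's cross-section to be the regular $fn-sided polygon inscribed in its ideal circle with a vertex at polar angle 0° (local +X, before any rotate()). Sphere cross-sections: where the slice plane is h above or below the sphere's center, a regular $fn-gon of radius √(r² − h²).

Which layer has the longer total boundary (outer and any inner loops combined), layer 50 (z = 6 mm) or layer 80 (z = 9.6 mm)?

layer 50 (z = 6 mm)

Layer 50 (z = 6): the cube is absent (z outside [0, 5.5]); the r=5.5 sphere at (16, 10) contributes a regular 32-gon of circumradius √(5.5²−0.5²) = 5.477 (perimeter = 2·32·5.477·sin(180°/32) = 34.36 mm); the cone at (6.5, 10): at t=0.364 of its height the radius interpolates to r₁+(r₂−r₁)t = 4.136, giving a regular 32-gon of that circumradius (perimeter = 2·32·4.136·sin(180°/32) = 25.95 mm); Taking the union: the regions partially overlap (shared area 0.07 mm²), so the edge portions inside another operand are dropped and the merged outline is re-measured after clipping — boundary = 57.99 mm. So its perimeter = 57.99 mm. Layer 80 (z = 9.6): the cube is absent (z outside [0, 5.5]); the sphere at (16, 10): section is a regular 32-gon, circumradius = √(r²−h²) = √(5.5²−4.1²) = 3.666 (perimeter = 2·32·3.666·sin(180°/32) = 23.00 mm); the cone at (6.5, 10) does not reach this height (z outside [4, 9.5]); Combining (union): only the r=5.5 sphere at (16, 10) is present, so the union is just that shape — boundary = 23.00 mm. So its perimeter = 23.00 mm. Layer 50 is larger (57.99 vs 23.00 mm).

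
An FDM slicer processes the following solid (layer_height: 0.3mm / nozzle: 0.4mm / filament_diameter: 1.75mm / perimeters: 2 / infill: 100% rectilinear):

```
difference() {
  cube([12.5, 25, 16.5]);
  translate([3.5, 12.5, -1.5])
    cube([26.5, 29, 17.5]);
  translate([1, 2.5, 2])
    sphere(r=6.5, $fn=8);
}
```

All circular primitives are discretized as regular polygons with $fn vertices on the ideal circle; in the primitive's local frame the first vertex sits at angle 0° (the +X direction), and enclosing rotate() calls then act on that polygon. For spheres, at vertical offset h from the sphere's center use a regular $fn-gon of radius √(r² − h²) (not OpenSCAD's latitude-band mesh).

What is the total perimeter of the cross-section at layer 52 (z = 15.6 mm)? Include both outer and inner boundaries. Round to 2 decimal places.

At z = 15.6 mm: the cube (footprint 12.5×25) is included at this height (perimeter 75.00 mm); the cube at (3.5, 12.5) (footprint 26.5×29) is included at this height (perimeter 111.00 mm); the sphere at (1, 2.5) does not reach this height (|z−center|=13.600 > r=6.5); Subtracting the remaining from the first: starting from the 12.5×25 cube, the 26.5×29 cube at (3.5, 12.5) partially overlaps it — only the 112.50 mm² overlap (of its 768.50 mm²) is removed, clipping the outline — boundary = 75.00 mm. Overall, the cross-section is a single solid region. Total boundary length (outer) = 75.00 mm.

75.00 mm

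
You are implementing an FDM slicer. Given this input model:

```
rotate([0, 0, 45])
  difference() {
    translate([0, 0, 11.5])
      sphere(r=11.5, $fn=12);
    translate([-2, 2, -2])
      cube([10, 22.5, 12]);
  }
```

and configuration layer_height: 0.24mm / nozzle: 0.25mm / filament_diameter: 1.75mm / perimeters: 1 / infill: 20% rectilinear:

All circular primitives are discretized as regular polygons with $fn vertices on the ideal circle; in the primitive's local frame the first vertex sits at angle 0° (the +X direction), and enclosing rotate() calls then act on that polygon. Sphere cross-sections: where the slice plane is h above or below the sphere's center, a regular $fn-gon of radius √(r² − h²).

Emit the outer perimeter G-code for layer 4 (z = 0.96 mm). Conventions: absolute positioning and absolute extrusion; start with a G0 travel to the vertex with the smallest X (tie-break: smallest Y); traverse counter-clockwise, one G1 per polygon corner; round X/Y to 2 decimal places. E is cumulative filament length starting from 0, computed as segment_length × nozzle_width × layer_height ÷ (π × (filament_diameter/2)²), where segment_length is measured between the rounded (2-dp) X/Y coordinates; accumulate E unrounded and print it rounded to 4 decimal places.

G0 X-4.44 Y-1.19 Z0.96
G1 X-3.25 Y-3.25 E0.0593
G1 X-1.19 Y-4.44 E0.1187
G1 X1.19 Y-4.44 E0.1781
G1 X3.25 Y-3.25 E0.2374
G1 X4.44 Y-1.19 E0.2967
G1 X4.44 Y1.19 E0.3561
G1 X3.25 Y3.25 E0.4155
G1 X1.46 Y4.29 E0.4671
G1 X-2.83 Y0.00 E0.6184
G1 X-4.29 Y1.46 E0.6700
G1 X-4.44 Y1.19 E0.6777
G1 X-4.44 Y-1.19 E0.7370

At z = 0.96 mm: the r=11.5 sphere contributes a regular 12-gon of circumradius √(11.5²−10.54²) = 4.600; the cube at (-2, 2) (footprint 10×22.5) is included at this height; Subtracting the remaining from the first: starting from the r=11.5 sphere, the 10×22.5 cube at (-2, 2) partially overlaps it — only the 11.87 mm² overlap (of its 225.00 mm²) is removed, clipping the outline — 1 connected region; (rotated 45° about Z; rotation is an isometry so areas/perimeters/island counts are preserved). The outline is a single polygon with 12 vertices. Extrusion per mm of travel: 0.25 × 0.24 / (π × 0.875²) = 0.024945. Accumulating E over each segment gives final E = 0.7370.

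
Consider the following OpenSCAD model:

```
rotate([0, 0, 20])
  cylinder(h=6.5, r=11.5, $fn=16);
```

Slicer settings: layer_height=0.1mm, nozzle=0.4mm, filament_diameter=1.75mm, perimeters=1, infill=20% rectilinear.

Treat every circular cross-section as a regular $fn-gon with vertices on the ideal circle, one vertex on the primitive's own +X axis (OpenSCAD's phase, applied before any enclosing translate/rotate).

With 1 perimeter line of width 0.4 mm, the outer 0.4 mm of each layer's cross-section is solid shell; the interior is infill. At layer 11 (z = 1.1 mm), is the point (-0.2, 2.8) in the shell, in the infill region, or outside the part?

At z = 1.1 mm: the r=11.5 cylinder gives a regular 16-gon of circumradius 11.5 (constant along its height); (whole slice rotated 20° about Z — lengths, areas and connectivity unchanged). Overall, the cross-section is a single solid region. Undo the 20° rotation: the query point maps to (0.770, 2.700) in the un-rotated model frame. The nearest boundary edge runs (4.40, 10.62)→(0.00, 11.50); distance from the point to it = 8.48 mm. The point is inside the cross-section and 8.48 mm from the nearest boundary — more than the 0.4 mm shell width (1 × 0.4), so it's in the infill interior.

infill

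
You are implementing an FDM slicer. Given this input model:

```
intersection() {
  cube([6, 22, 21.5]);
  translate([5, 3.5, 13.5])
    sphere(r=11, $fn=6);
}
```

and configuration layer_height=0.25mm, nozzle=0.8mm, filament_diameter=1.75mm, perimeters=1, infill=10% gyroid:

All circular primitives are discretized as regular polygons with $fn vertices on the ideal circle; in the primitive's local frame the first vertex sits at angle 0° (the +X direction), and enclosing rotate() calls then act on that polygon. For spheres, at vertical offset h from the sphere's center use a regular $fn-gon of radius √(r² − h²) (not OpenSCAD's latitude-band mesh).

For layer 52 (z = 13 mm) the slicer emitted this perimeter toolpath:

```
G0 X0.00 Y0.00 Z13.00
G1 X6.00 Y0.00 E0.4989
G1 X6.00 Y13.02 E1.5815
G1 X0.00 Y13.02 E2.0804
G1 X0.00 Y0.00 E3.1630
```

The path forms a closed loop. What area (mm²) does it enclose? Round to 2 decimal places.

Apply the shoelace formula to the sequence of (X, Y) vertices; enclosed area = 78.12 mm².

78.12 mm²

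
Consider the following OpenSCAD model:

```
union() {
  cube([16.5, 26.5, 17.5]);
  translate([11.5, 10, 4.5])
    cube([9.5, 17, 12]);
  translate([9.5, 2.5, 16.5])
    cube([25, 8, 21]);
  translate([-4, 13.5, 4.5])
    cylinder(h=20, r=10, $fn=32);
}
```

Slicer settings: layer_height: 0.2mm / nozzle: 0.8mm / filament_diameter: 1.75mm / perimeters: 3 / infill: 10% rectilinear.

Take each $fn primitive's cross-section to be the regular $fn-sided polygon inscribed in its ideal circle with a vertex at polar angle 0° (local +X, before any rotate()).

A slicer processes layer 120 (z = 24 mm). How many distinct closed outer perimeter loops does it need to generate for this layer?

At z = 24 mm: the cube is not intersected at this z (z outside [0, 17.5]); the cube at (11.5, 10) is absent (z outside [4.5, 16.5]); the 25×8 cube at (9.5, 2.5) contributes its full rectangle; the cylinder at (-4, 13.5): section is a regular 32-gon, circumradius r=10; Taking the union: the 2 present regions are separate (no shared area or edge), so areas and boundary lengths simply add and each stays a separate island — 2 connected regions. The result has 2 disconnected regions.

2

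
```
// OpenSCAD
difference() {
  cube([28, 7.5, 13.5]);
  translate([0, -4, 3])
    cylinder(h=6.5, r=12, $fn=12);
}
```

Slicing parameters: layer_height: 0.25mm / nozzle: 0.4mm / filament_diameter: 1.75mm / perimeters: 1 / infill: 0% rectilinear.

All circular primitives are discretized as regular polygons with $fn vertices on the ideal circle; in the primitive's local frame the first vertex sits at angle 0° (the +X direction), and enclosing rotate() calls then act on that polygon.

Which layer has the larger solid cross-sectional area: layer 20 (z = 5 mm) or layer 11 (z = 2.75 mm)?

Layer 20 (z = 5): the cube is present — its section is the full 28×7.5 rectangle (area 210.00 mm²); the r=12 cylinder at (0, -4) gives a regular 12-gon of circumradius 12 (constant along its height) (area = (12/2)·12.000²·sin(360°/12) = 432.00 mm²); After the difference (first − rest): starting from the 28×7.5 cube (210.00 mm²), the r=12 cylinder at (0, -4) partially overlaps it — only the 61.68 mm² overlap (of its 432.00 mm²) is removed, clipping the outline — area = 148.32 mm². So its area = 148.32 mm². Layer 11 (z = 2.75): the cube (footprint 28×7.5) is included at this height (area 210.00 mm²); the cylinder at (0, -4) is not intersected at this z (z outside [3, 9.5]); Subtracting the remaining from the first: none of the subtracted shapes is present at this height, so the 28×7.5 cube is unchanged — area = 210.00 mm². So its area = 210.00 mm². Layer 11 is larger (210.00 vs 148.32 mm²).

layer 11 (z = 2.75 mm)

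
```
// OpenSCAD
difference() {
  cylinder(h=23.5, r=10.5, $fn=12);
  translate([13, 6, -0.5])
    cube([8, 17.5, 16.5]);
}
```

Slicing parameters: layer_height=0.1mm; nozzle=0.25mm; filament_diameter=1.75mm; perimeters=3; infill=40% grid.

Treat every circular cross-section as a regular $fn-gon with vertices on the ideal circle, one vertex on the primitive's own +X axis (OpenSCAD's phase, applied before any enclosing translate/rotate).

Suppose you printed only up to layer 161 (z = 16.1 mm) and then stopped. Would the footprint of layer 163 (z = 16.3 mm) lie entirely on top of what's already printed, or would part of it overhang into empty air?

entirely on top

Compare the two slices. At z = 16.1: the r=10.5 cylinder contributes a regular 12-gon of circumradius 10.5 (area = (12/2)·10.500²·sin(360°/12) = 330.75 mm²); the cube at (13, 6) is absent (z outside [-0.5, 16]); Taking the first minus the rest: none of the subtracted shapes is present at this height, so the r=10.5 cylinder is unchanged — area = 330.75 mm². At z = 16.3: the cylinder: section is a regular 12-gon, circumradius r=10.5 (area = (12/2)·10.500²·sin(360°/12) = 330.75 mm²); the cube at (13, 6) is absent (z outside [-0.5, 16]); Subtracting the remaining from the first: none of the subtracted shapes is present at this height, so the r=10.5 cylinder is unchanged — area = 330.75 mm². Checking containment: the cross-section at z = 16.3 is a subset of the cross-section at z = 16.1.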